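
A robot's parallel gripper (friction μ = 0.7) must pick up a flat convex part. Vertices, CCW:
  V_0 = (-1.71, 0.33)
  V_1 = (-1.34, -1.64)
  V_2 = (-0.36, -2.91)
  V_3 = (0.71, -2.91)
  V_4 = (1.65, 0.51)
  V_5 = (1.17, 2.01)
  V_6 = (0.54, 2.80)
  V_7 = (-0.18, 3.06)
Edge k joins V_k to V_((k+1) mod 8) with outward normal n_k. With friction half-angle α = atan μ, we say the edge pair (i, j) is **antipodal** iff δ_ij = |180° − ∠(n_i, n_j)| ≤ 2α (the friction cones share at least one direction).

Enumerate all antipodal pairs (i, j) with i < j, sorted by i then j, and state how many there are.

count = 14; pairs: (0,3), (0,4), (0,5), (0,6), (1,3), (1,4), (1,5), (1,6), (2,5), (2,6), (2,7), (3,7), (4,7), (5,7)

α = atan 0.7 = 34.99°;  2α = 69.98°
n_0 = (-0.9828, -0.1846)
n_1 = (-0.7917, -0.6109)
n_2 = (+0.0000, -1.0000)
n_3 = (+0.9642, -0.2650)
n_4 = (+0.9524, +0.3048)
n_5 = (+0.7818, +0.6235)
n_6 = (+0.3396, +0.9406)
n_7 = (-0.8723, +0.4889)
  (0,1): δ = 152.98°  ·
  (0,2): δ = 100.64°  ·
  (0,3): δ = 26.01°  ✓
  (0,4): δ = 7.11°  ✓
  (0,5): δ = 27.93°  ✓
  (0,6): δ = 59.51°  ✓
  (0,7): δ = 140.09°  ·
  (1,2): δ = 127.66°  ·
  (1,3): δ = 53.02°  ✓
  (1,4): δ = 19.91°  ✓
  (1,5): δ = 0.92°  ✓
  (1,6): δ = 32.49°  ✓
  (1,7): δ = 113.08°  ·
  (2,3): δ = 105.37°  ·
  (2,4): δ = 72.26°  ·
  (2,5): δ = 51.43°  ✓
  (2,6): δ = 19.86°  ✓
  (2,7): δ = 60.73°  ✓
  (3,4): δ = 146.89°  ·
  (3,5): δ = 126.06°  ·
  (3,6): δ = 94.49°  ·
  (3,7): δ = 13.90°  ✓
  (4,5): δ = 159.17°  ·
  (4,6): δ = 127.60°  ·
  (4,7): δ = 47.01°  ✓
  (5,6): δ = 148.43°  ·
  (5,7): δ = 67.84°  ✓
  (6,7): δ = 99.41°  ·
antipodal pairs: 14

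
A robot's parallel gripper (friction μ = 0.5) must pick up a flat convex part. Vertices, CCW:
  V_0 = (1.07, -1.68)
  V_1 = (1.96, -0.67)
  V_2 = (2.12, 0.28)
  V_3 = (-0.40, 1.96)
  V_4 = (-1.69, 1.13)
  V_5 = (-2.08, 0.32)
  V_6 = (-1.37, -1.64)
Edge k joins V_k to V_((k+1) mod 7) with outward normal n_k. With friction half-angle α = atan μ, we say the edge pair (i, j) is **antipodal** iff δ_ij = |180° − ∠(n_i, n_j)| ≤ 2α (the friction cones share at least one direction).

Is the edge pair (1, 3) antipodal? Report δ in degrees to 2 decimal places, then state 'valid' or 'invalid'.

α = atan 0.5 = 26.57°;  2α = 53.13°
edge 1: e_1 = (+0.16, +0.95);  n_1 = (+0.9861, -0.1661)
edge 3: e_3 = (-1.29, -0.83);  n_3 = (-0.5411, +0.8410)
∠(n_1, n_3) = 132.32°
δ = |180° − 132.32°| = 47.68°
47.68° ≤ 2α = 53.13°  →  valid

δ = 47.68°, valid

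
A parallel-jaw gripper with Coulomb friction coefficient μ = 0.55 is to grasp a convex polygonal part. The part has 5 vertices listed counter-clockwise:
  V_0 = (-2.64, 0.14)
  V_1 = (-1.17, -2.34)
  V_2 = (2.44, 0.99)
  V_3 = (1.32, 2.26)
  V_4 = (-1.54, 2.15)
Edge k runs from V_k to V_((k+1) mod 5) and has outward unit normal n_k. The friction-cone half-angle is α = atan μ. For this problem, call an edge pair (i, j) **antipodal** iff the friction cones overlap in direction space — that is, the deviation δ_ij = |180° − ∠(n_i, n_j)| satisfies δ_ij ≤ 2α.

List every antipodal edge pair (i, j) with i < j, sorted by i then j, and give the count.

α = atan 0.55 = 28.81°;  2α = 57.62°
n_0 = (-0.8602, -0.5099)
n_1 = (+0.6780, -0.7350)
n_2 = (+0.7500, +0.6614)
n_3 = (-0.0384, +0.9993)
n_4 = (-0.8772, +0.4801)
  (0,1): δ = 77.97°  ·
  (0,2): δ = 10.75°  ✓
  (0,3): δ = 61.55°  ·
  (0,4): δ = 120.65°  ·
  (1,2): δ = 91.28°  ·
  (1,3): δ = 40.49°  ✓
  (1,4): δ = 18.62°  ✓
  (2,3): δ = 129.21°  ·
  (2,4): δ = 70.10°  ·
  (3,4): δ = 120.89°  ·
antipodal pairs: 3

count = 3; pairs: (0,2), (1,3), (1,4)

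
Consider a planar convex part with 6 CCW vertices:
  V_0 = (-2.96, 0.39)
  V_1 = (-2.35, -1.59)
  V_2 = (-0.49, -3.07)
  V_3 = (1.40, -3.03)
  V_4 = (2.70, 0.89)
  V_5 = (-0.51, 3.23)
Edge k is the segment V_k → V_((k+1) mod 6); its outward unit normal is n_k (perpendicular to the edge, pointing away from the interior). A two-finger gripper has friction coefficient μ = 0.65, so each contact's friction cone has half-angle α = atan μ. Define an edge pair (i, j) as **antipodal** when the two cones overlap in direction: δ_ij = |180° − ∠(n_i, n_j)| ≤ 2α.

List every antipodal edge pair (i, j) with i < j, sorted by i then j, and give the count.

count = 6; pairs: (0,3), (0,4), (1,4), (2,4), (2,5), (3,5)

α = atan 0.65 = 33.02°;  2α = 66.05°
n_0 = (-0.9557, -0.2944)
n_1 = (-0.6226, -0.7825)
n_2 = (+0.0212, -0.9998)
n_3 = (+0.9492, -0.3148)
n_4 = (+0.5891, +0.8081)
n_5 = (-0.7572, +0.6532)
  (0,1): δ = 145.63°  ·
  (0,2): δ = 105.91°  ·
  (0,3): δ = 35.47°  ✓
  (0,4): δ = 36.79°  ✓
  (0,5): δ = 122.09°  ·
  (1,2): δ = 140.28°  ·
  (1,3): δ = 69.84°  ·
  (1,4): δ = 2.42°  ✓
  (1,5): δ = 87.73°  ·
  (2,3): δ = 109.56°  ·
  (2,4): δ = 37.30°  ✓
  (2,5): δ = 48.00°  ✓
  (3,4): δ = 107.74°  ·
  (3,5): δ = 22.44°  ✓
  (4,5): δ = 94.69°  ·
antipodal pairs: 6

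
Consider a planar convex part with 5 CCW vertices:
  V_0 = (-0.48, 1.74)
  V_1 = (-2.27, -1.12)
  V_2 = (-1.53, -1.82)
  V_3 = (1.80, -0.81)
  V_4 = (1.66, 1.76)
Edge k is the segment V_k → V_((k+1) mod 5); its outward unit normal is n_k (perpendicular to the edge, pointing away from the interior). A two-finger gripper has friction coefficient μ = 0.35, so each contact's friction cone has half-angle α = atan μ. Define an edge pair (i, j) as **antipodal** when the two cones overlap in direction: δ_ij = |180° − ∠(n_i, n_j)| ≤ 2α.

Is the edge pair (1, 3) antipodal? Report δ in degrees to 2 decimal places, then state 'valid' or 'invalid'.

δ = 43.47°, invalid

α = atan 0.35 = 19.29°;  2α = 38.58°
edge 1: e_1 = (+0.74, -0.70);  n_1 = (-0.6872, -0.7265)
edge 3: e_3 = (-0.14, +2.57);  n_3 = (+0.9985, +0.0544)
∠(n_1, n_3) = 136.53°
δ = |180° − 136.53°| = 43.47°
43.47° > 2α = 38.58°  →  invalid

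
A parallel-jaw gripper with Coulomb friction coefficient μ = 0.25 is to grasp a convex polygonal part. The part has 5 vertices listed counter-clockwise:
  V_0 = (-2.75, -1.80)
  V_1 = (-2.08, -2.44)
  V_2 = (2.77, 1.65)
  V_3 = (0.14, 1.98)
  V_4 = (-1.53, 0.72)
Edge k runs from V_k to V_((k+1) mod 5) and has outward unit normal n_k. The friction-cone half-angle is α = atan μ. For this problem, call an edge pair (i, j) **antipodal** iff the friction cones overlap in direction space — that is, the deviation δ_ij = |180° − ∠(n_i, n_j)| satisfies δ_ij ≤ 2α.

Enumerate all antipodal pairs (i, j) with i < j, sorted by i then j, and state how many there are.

count = 2; pairs: (1,3), (1,4)

α = atan 0.25 = 14.04°;  2α = 28.07°
n_0 = (-0.6907, -0.7231)
n_1 = (+0.6447, -0.7645)
n_2 = (+0.1245, +0.9922)
n_3 = (-0.6023, +0.7983)
n_4 = (-0.9001, +0.4357)
  (0,1): δ = 96.17°  ·
  (0,2): δ = 36.54°  ·
  (0,3): δ = 80.72°  ·
  (0,4): δ = 107.86°  ·
  (1,2): δ = 47.29°  ·
  (1,3): δ = 3.11°  ✓
  (1,4): δ = 24.03°  ✓
  (2,3): δ = 135.81°  ·
  (2,4): δ = 108.68°  ·
  (3,4): δ = 152.87°  ·
antipodal pairs: 2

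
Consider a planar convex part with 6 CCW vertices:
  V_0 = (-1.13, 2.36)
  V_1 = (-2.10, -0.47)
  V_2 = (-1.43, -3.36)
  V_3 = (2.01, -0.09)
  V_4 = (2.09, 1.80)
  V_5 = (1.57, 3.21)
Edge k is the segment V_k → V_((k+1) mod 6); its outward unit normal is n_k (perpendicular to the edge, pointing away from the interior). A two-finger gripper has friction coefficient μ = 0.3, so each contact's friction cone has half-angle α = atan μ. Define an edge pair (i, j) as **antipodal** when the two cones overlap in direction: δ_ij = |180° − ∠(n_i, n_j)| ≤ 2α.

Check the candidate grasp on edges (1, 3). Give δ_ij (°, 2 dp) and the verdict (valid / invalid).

δ = 15.48°, valid

α = atan 0.3 = 16.70°;  2α = 33.40°
edge 1: e_1 = (+0.67, -2.89);  n_1 = (-0.9742, -0.2258)
edge 3: e_3 = (+0.08, +1.89);  n_3 = (+0.9991, -0.0423)
∠(n_1, n_3) = 164.52°
δ = |180° − 164.52°| = 15.48°
15.48° ≤ 2α = 33.40°  →  valid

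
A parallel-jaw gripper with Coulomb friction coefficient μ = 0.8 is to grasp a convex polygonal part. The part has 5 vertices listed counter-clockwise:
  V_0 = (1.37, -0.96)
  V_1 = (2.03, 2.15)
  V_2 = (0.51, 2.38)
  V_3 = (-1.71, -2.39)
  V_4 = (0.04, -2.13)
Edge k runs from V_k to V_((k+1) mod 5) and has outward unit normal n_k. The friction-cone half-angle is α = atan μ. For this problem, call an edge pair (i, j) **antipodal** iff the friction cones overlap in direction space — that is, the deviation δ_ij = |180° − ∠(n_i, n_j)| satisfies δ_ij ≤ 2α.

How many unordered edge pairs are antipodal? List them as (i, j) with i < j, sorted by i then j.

count = 5; pairs: (0,2), (1,3), (1,4), (2,3), (2,4)

α = atan 0.8 = 38.66°;  2α = 77.32°
n_0 = (+0.9782, -0.2076)
n_1 = (+0.1496, +0.9887)
n_2 = (-0.9066, +0.4219)
n_3 = (+0.1470, -0.9891)
n_4 = (+0.6605, -0.7508)
  (0,1): δ = 86.62°  ·
  (0,2): δ = 12.98°  ✓
  (0,3): δ = 110.43°  ·
  (0,4): δ = 143.32°  ·
  (1,2): δ = 106.35°  ·
  (1,3): δ = 17.06°  ✓
  (1,4): δ = 49.94°  ✓
  (2,3): δ = 56.59°  ✓
  (2,4): δ = 23.70°  ✓
  (3,4): δ = 147.11°  ·
antipodal pairs: 5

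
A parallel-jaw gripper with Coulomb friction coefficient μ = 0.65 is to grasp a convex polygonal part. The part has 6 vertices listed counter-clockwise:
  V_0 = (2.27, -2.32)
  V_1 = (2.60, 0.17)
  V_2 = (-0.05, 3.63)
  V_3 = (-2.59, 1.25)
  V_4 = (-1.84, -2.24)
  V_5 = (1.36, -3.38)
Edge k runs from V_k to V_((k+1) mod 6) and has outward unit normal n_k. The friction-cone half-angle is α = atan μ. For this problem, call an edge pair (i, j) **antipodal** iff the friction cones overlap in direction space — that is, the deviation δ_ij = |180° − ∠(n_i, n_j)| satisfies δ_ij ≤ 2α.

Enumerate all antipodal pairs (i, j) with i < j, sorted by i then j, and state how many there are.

count = 7; pairs: (0,2), (0,3), (1,3), (1,4), (2,4), (2,5), (3,5)

α = atan 0.65 = 33.02°;  2α = 66.05°
n_0 = (+0.9913, -0.1314)
n_1 = (+0.7939, +0.6080)
n_2 = (-0.6837, +0.7297)
n_3 = (-0.9777, -0.2101)
n_4 = (-0.3356, -0.9420)
n_5 = (+0.7588, -0.6514)
  (0,1): δ = 135.00°  ·
  (0,2): δ = 39.31°  ✓
  (0,3): δ = 19.68°  ✓
  (0,4): δ = 77.94°  ·
  (0,5): δ = 146.90°  ·
  (1,2): δ = 84.31°  ·
  (1,3): δ = 25.32°  ✓
  (1,4): δ = 32.94°  ✓
  (1,5): δ = 101.91°  ·
  (2,3): δ = 121.01°  ·
  (2,4): δ = 62.75°  ✓
  (2,5): δ = 6.22°  ✓
  (3,4): δ = 121.74°  ·
  (3,5): δ = 52.77°  ✓
  (4,5): δ = 111.04°  ·
antipodal pairs: 7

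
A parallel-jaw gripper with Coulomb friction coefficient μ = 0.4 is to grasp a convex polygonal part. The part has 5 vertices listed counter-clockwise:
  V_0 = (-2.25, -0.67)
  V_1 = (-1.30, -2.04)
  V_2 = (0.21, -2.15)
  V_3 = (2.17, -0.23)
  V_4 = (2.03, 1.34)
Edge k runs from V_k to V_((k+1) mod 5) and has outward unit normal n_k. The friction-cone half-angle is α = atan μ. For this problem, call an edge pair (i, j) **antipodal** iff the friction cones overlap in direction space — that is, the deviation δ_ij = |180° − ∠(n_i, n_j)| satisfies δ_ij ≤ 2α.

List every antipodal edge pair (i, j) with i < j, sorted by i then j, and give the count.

count = 3; pairs: (0,3), (1,4), (2,4)

α = atan 0.4 = 21.80°;  2α = 43.60°
n_0 = (-0.8218, -0.5698)
n_1 = (-0.0727, -0.9974)
n_2 = (+0.6998, -0.7144)
n_3 = (+0.9960, +0.0888)
n_4 = (-0.4251, +0.9052)
  (0,1): δ = 128.91°  ·
  (0,2): δ = 80.33°  ·
  (0,3): δ = 29.64°  ✓
  (0,4): δ = 80.42°  ·
  (1,2): δ = 131.42°  ·
  (1,3): δ = 80.74°  ·
  (1,4): δ = 29.32°  ✓
  (2,3): δ = 129.31°  ·
  (2,4): δ = 19.25°  ✓
  (3,4): δ = 69.94°  ·
antipodal pairs: 3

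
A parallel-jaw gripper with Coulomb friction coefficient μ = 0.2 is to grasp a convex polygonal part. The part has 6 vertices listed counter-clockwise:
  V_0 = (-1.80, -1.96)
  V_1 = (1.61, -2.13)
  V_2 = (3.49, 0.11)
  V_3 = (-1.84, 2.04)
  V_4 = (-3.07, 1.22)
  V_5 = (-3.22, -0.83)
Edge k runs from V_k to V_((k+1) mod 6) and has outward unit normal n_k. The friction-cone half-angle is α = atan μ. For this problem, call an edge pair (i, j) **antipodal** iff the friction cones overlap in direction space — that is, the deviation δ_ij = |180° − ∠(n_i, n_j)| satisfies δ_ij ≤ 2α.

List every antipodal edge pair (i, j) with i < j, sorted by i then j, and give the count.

α = atan 0.2 = 11.31°;  2α = 22.62°
n_0 = (-0.0498, -0.9988)
n_1 = (+0.7660, -0.6429)
n_2 = (+0.3405, +0.9403)
n_3 = (-0.5547, +0.8321)
n_4 = (-0.9973, +0.0730)
n_5 = (-0.6227, -0.7825)
  (0,1): δ = 127.15°  ·
  (0,2): δ = 17.05°  ✓
  (0,3): δ = 36.54°  ·
  (0,4): δ = 88.67°  ·
  (0,5): δ = 144.34°  ·
  (1,2): δ = 69.90°  ·
  (1,3): δ = 16.30°  ✓
  (1,4): δ = 35.82°  ·
  (1,5): δ = 91.49°  ·
  (2,3): δ = 126.40°  ·
  (2,4): δ = 74.28°  ·
  (2,5): δ = 18.61°  ✓
  (3,4): δ = 127.87°  ·
  (3,5): δ = 72.20°  ·
  (4,5): δ = 124.33°  ·
antipodal pairs: 3

count = 3; pairs: (0,2), (1,3), (2,5)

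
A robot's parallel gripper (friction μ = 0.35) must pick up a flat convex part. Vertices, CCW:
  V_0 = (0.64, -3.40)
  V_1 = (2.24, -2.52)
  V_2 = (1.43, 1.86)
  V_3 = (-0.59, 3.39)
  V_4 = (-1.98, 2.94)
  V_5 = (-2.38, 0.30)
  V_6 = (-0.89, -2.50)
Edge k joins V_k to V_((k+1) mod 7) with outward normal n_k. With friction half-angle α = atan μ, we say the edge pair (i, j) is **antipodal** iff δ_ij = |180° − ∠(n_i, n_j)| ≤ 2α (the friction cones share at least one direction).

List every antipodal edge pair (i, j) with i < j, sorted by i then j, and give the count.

count = 5; pairs: (0,3), (1,4), (1,5), (2,5), (2,6)

α = atan 0.35 = 19.29°;  2α = 38.58°
n_0 = (+0.4819, -0.8762)
n_1 = (+0.9833, +0.1818)
n_2 = (+0.6038, +0.7971)
n_3 = (-0.3080, +0.9514)
n_4 = (-0.9887, +0.1498)
n_5 = (-0.8828, -0.4698)
n_6 = (-0.5070, -0.8619)
  (0,1): δ = 108.33°  ·
  (0,2): δ = 65.95°  ·
  (0,3): δ = 10.87°  ✓
  (0,4): δ = 52.57°  ·
  (0,5): δ = 89.21°  ·
  (0,6): δ = 120.72°  ·
  (1,2): δ = 137.62°  ·
  (1,3): δ = 82.54°  ·
  (1,4): δ = 19.09°  ✓
  (1,5): δ = 17.54°  ✓
  (1,6): δ = 49.06°  ·
  (2,3): δ = 124.92°  ·
  (2,4): δ = 61.47°  ·
  (2,5): δ = 24.84°  ✓
  (2,6): δ = 6.68°  ✓
  (3,4): δ = 116.55°  ·
  (3,5): δ = 79.92°  ·
  (3,6): δ = 48.40°  ·
  (4,5): δ = 143.36°  ·
  (4,6): δ = 111.85°  ·
  (5,6): δ = 148.48°  ·
antipodal pairs: 5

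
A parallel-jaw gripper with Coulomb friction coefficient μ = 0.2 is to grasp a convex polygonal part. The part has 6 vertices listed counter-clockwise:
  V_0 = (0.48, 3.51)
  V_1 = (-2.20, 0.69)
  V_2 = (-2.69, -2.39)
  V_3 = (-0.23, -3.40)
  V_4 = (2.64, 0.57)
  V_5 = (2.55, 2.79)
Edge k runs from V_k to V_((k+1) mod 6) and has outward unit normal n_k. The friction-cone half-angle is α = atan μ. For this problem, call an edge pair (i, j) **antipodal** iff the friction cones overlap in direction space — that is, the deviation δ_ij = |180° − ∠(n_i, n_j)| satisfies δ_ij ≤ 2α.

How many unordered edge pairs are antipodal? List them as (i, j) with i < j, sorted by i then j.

α = atan 0.2 = 11.31°;  2α = 22.62°
n_0 = (-0.7249, +0.6889)
n_1 = (-0.9876, +0.1571)
n_2 = (-0.3798, -0.9251)
n_3 = (+0.8104, -0.5859)
n_4 = (+0.9992, +0.0405)
n_5 = (+0.3285, +0.9445)
  (0,1): δ = 145.50°  ·
  (0,2): δ = 68.78°  ·
  (0,3): δ = 7.68°  ✓
  (0,4): δ = 45.86°  ·
  (0,5): δ = 114.36°  ·
  (1,2): δ = 103.28°  ·
  (1,3): δ = 26.82°  ·
  (1,4): δ = 11.36°  ✓
  (1,5): δ = 79.86°  ·
  (2,3): δ = 103.54°  ·
  (2,4): δ = 65.36°  ·
  (2,5): δ = 3.14°  ✓
  (3,4): δ = 141.81°  ·
  (3,5): δ = 73.32°  ·
  (4,5): δ = 111.50°  ·
antipodal pairs: 3

count = 3; pairs: (0,3), (1,4), (2,5)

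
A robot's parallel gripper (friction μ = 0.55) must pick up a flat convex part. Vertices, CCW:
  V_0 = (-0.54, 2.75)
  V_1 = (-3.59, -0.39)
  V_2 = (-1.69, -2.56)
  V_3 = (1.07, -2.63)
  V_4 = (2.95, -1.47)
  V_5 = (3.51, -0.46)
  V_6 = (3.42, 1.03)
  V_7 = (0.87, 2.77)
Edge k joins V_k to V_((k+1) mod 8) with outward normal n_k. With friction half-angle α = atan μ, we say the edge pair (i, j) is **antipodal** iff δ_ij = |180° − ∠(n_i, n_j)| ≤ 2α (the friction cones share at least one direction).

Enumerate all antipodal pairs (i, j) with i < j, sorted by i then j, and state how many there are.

α = atan 0.55 = 28.81°;  2α = 57.62°
n_0 = (-0.7173, +0.6968)
n_1 = (-0.7524, -0.6588)
n_2 = (-0.0254, -0.9997)
n_3 = (+0.5251, -0.8510)
n_4 = (+0.8746, -0.4849)
n_5 = (+0.9982, +0.0603)
n_6 = (+0.5636, +0.8260)
n_7 = (-0.0142, +0.9999)
  (0,1): δ = 94.63°  ·
  (0,2): δ = 47.29°  ✓
  (0,3): δ = 14.16°  ✓
  (0,4): δ = 15.16°  ✓
  (0,5): δ = 47.62°  ✓
  (0,6): δ = 99.86°  ·
  (0,7): δ = 134.98°  ·
  (1,2): δ = 132.66°  ·
  (1,3): δ = 99.53°  ·
  (1,4): δ = 70.21°  ·
  (1,5): δ = 37.75°  ✓
  (1,6): δ = 14.49°  ✓
  (1,7): δ = 49.61°  ✓
  (2,3): δ = 146.87°  ·
  (2,4): δ = 117.55°  ·
  (2,5): δ = 85.09°  ·
  (2,6): δ = 32.85°  ✓
  (2,7): δ = 2.27°  ✓
  (3,4): δ = 150.68°  ·
  (3,5): δ = 118.22°  ·
  (3,6): δ = 65.98°  ·
  (3,7): δ = 30.86°  ✓
  (4,5): δ = 147.54°  ·
  (4,6): δ = 95.30°  ·
  (4,7): δ = 60.18°  ·
  (5,6): δ = 127.76°  ·
  (5,7): δ = 92.64°  ·
  (6,7): δ = 144.88°  ·
antipodal pairs: 10

count = 10; pairs: (0,2), (0,3), (0,4), (0,5), (1,5), (1,6), (1,7), (2,6), (2,7), (3,7)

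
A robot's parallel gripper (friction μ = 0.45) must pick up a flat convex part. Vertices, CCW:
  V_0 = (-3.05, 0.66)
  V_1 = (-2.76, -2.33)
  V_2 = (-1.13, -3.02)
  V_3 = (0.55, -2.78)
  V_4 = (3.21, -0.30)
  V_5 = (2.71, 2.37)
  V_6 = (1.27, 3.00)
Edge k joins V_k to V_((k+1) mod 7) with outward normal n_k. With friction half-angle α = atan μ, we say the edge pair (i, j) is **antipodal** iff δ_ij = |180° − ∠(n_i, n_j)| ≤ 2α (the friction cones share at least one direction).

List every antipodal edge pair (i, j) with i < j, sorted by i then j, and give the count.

count = 5; pairs: (0,4), (1,5), (2,5), (2,6), (3,6)

α = atan 0.45 = 24.23°;  2α = 48.46°
n_0 = (-0.9953, -0.0965)
n_1 = (-0.3898, -0.9209)
n_2 = (+0.1414, -0.9899)
n_3 = (+0.6819, -0.7314)
n_4 = (+0.9829, +0.1841)
n_5 = (+0.4008, +0.9162)
n_6 = (-0.4763, +0.8793)
  (0,1): δ = 118.48°  ·
  (0,2): δ = 87.41°  ·
  (0,3): δ = 52.55°  ·
  (0,4): δ = 5.07°  ✓
  (0,5): δ = 60.83°  ·
  (0,6): δ = 112.90°  ·
  (1,2): δ = 148.93°  ·
  (1,3): δ = 114.06°  ·
  (1,4): δ = 56.45°  ·
  (1,5): δ = 0.69°  ✓
  (1,6): δ = 51.39°  ·
  (2,3): δ = 145.14°  ·
  (2,4): δ = 87.52°  ·
  (2,5): δ = 31.76°  ✓
  (2,6): δ = 20.31°  ✓
  (3,4): δ = 122.39°  ·
  (3,5): δ = 66.62°  ·
  (3,6): δ = 14.55°  ✓
  (4,5): δ = 124.24°  ·
  (4,6): δ = 72.16°  ·
  (5,6): δ = 127.93°  ·
antipodal pairs: 5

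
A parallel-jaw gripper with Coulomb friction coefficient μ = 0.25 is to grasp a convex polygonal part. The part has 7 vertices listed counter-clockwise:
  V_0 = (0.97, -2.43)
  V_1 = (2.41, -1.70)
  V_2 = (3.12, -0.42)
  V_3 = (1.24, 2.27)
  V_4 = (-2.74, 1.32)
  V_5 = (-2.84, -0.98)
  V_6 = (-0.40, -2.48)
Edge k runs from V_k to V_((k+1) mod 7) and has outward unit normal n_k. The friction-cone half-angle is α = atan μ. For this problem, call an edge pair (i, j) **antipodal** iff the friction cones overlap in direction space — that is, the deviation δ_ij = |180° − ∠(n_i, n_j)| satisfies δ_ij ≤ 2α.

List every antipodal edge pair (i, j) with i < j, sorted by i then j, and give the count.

α = atan 0.25 = 14.04°;  2α = 28.07°
n_0 = (+0.4522, -0.8919)
n_1 = (+0.8745, -0.4851)
n_2 = (+0.8197, +0.5728)
n_3 = (-0.2322, +0.9727)
n_4 = (-0.9991, +0.0434)
n_5 = (-0.5237, -0.8519)
n_6 = (+0.0365, -0.9993)
  (0,1): δ = 145.90°  ·
  (0,2): δ = 81.93°  ·
  (0,3): δ = 13.46°  ✓
  (0,4): δ = 60.63°  ·
  (0,5): δ = 121.54°  ·
  (0,6): δ = 155.21°  ·
  (1,2): δ = 116.03°  ·
  (1,3): δ = 47.56°  ·
  (1,4): δ = 26.53°  ✓
  (1,5): δ = 87.44°  ·
  (1,6): δ = 121.11°  ·
  (2,3): δ = 111.52°  ·
  (2,4): δ = 37.44°  ·
  (2,5): δ = 23.47°  ✓
  (2,6): δ = 57.14°  ·
  (3,4): δ = 105.91°  ·
  (3,5): δ = 45.01°  ·
  (3,6): δ = 11.33°  ✓
  (4,5): δ = 119.09°  ·
  (4,6): δ = 85.42°  ·
  (5,6): δ = 146.33°  ·
antipodal pairs: 4

count = 4; pairs: (0,3), (1,4), (2,5), (3,6)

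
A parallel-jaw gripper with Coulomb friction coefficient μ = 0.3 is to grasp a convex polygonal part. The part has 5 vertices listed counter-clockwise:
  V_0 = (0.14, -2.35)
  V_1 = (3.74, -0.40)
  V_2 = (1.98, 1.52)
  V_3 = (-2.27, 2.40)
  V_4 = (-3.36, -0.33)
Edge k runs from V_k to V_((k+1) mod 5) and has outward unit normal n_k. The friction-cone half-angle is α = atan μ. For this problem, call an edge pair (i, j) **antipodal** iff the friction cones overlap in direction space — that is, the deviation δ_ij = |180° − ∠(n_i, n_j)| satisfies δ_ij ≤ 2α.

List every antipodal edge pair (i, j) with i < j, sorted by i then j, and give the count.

α = atan 0.3 = 16.70°;  2α = 33.40°
n_0 = (+0.4763, -0.8793)
n_1 = (+0.7372, +0.6757)
n_2 = (+0.2028, +0.9792)
n_3 = (-0.9287, +0.3708)
n_4 = (-0.4999, -0.8661)
  (0,1): δ = 75.93°  ·
  (0,2): δ = 40.14°  ·
  (0,3): δ = 39.79°  ·
  (0,4): δ = 121.57°  ·
  (1,2): δ = 144.21°  ·
  (1,3): δ = 64.28°  ·
  (1,4): δ = 17.50°  ✓
  (2,3): δ = 100.07°  ·
  (2,4): δ = 18.29°  ✓
  (3,4): δ = 98.23°  ·
antipodal pairs: 2

count = 2; pairs: (1,4), (2,4)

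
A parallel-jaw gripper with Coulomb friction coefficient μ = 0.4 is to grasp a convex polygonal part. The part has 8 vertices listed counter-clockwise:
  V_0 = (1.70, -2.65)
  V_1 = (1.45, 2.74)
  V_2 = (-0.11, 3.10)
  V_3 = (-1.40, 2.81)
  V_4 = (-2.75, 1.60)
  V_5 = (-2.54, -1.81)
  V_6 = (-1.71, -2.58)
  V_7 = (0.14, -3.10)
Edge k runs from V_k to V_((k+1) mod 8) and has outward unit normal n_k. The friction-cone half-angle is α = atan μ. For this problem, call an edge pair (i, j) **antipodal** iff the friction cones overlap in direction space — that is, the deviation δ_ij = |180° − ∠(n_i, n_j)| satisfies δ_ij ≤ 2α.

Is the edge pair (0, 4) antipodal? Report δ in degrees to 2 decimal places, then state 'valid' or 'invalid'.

δ = 0.87°, valid

α = atan 0.4 = 21.80°;  2α = 43.60°
edge 0: e_0 = (-0.25, +5.39);  n_0 = (+0.9989, +0.0463)
edge 4: e_4 = (+0.21, -3.41);  n_4 = (-0.9981, -0.0615)
∠(n_0, n_4) = 179.13°
δ = |180° − 179.13°| = 0.87°
0.87° ≤ 2α = 43.60°  →  valid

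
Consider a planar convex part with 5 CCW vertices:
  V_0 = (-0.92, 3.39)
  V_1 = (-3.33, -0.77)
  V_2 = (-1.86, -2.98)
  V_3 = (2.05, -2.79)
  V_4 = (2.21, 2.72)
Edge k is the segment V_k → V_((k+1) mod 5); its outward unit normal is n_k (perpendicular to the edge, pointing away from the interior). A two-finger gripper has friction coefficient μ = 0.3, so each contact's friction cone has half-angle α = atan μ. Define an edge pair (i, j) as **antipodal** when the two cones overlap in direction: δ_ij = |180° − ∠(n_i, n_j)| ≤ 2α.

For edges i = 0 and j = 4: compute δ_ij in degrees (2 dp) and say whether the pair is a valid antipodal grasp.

α = atan 0.3 = 16.70°;  2α = 33.40°
edge 0: e_0 = (-2.41, -4.16);  n_0 = (-0.8653, +0.5013)
edge 4: e_4 = (-3.13, +0.67);  n_4 = (+0.2093, +0.9778)
∠(n_0, n_4) = 72.00°
δ = |180° − 72.00°| = 108.00°
108.00° > 2α = 33.40°  →  invalid

δ = 108.00°, invalid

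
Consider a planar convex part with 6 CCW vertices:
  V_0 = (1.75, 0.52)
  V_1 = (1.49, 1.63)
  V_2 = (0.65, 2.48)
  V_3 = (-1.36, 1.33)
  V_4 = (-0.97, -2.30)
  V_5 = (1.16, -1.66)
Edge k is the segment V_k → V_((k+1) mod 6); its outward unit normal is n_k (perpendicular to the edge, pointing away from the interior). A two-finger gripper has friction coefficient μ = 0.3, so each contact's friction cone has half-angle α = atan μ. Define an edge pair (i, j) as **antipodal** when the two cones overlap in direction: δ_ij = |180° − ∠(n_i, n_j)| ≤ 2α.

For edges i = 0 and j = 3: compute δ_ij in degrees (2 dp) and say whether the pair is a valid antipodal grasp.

δ = 7.05°, valid

α = atan 0.3 = 16.70°;  2α = 33.40°
edge 0: e_0 = (-0.26, +1.11);  n_0 = (+0.9736, +0.2281)
edge 3: e_3 = (+0.39, -3.63);  n_3 = (-0.9943, -0.1068)
∠(n_0, n_3) = 172.95°
δ = |180° − 172.95°| = 7.05°
7.05° ≤ 2α = 33.40°  →  valid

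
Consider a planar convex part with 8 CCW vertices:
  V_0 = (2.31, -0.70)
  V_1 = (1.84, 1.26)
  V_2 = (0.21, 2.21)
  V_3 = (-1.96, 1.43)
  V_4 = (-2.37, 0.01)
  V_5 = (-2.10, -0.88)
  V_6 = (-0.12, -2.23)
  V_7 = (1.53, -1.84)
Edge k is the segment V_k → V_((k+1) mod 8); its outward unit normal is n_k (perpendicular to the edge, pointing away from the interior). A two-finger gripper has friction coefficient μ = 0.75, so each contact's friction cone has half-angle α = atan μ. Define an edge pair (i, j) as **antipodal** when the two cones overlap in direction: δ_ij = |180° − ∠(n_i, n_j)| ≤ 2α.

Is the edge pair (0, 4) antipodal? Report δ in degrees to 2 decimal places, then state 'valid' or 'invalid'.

δ = 3.39°, valid

α = atan 0.75 = 36.87°;  2α = 73.74°
edge 0: e_0 = (-0.47, +1.96);  n_0 = (+0.9724, +0.2332)
edge 4: e_4 = (+0.27, -0.89);  n_4 = (-0.9569, -0.2903)
∠(n_0, n_4) = 176.61°
δ = |180° − 176.61°| = 3.39°
3.39° ≤ 2α = 73.74°  →  valid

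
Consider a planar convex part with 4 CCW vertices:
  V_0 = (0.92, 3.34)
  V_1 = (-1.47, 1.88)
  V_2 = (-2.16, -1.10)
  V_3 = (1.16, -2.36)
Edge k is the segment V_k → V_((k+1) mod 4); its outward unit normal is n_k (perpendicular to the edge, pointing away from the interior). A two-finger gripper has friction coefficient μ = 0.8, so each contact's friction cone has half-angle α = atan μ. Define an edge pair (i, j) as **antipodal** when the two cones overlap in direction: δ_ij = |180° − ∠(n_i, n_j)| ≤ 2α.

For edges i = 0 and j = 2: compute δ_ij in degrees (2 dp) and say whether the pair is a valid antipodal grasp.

δ = 52.20°, valid

α = atan 0.8 = 38.66°;  2α = 77.32°
edge 0: e_0 = (-2.39, -1.46);  n_0 = (-0.5213, +0.8534)
edge 2: e_2 = (+3.32, -1.26);  n_2 = (-0.3548, -0.9349)
∠(n_0, n_2) = 127.80°
δ = |180° − 127.80°| = 52.20°
52.20° ≤ 2α = 77.32°  →  valid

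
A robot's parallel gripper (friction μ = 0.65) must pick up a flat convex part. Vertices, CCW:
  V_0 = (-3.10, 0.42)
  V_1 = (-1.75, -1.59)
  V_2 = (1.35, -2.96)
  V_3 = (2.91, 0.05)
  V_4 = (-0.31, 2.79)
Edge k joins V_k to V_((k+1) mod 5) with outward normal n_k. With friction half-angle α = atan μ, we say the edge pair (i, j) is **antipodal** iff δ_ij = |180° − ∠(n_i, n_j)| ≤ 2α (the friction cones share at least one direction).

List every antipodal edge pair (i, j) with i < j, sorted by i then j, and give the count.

α = atan 0.65 = 33.02°;  2α = 66.05°
n_0 = (-0.8301, -0.5576)
n_1 = (-0.4042, -0.9147)
n_2 = (+0.8878, -0.4601)
n_3 = (+0.6481, +0.7616)
n_4 = (-0.6474, +0.7621)
  (0,1): δ = 147.73°  ·
  (0,2): δ = 61.28°  ✓
  (0,3): δ = 15.72°  ✓
  (0,4): δ = 96.46°  ·
  (1,2): δ = 93.55°  ·
  (1,3): δ = 16.55°  ✓
  (1,4): δ = 64.19°  ✓
  (2,3): δ = 103.00°  ·
  (2,4): δ = 22.26°  ✓
  (3,4): δ = 99.26°  ·
antipodal pairs: 5

count = 5; pairs: (0,2), (0,3), (1,3), (1,4), (2,4)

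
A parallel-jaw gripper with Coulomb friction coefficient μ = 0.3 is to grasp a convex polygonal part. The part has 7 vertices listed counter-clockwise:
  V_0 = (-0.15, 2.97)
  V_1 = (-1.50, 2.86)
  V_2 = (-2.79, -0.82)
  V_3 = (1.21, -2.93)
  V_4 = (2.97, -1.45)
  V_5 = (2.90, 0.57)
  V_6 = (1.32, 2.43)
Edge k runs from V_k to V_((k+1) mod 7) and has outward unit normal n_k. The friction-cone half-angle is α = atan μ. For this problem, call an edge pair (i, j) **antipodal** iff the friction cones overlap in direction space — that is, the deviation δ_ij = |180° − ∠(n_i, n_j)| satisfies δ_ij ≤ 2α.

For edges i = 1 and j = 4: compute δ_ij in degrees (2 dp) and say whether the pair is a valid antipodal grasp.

α = atan 0.3 = 16.70°;  2α = 33.40°
edge 1: e_1 = (-1.29, -3.68);  n_1 = (-0.9437, +0.3308)
edge 4: e_4 = (-0.07, +2.02);  n_4 = (+0.9994, +0.0346)
∠(n_1, n_4) = 158.70°
δ = |180° − 158.70°| = 21.30°
21.30° ≤ 2α = 33.40°  →  valid

δ = 21.30°, valid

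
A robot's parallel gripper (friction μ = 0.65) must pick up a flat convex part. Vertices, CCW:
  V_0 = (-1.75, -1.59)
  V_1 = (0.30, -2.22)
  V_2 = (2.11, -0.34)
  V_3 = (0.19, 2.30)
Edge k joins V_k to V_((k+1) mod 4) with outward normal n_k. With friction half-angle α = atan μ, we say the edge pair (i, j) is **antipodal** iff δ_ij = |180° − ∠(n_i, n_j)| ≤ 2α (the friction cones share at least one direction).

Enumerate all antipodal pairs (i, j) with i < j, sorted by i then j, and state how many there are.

α = atan 0.65 = 33.02°;  2α = 66.05°
n_0 = (-0.2938, -0.9559)
n_1 = (+0.7204, -0.6936)
n_2 = (+0.8087, +0.5882)
n_3 = (-0.8949, +0.4463)
  (0,1): δ = 116.83°  ·
  (0,2): δ = 36.89°  ✓
  (0,3): δ = 80.58°  ·
  (1,2): δ = 100.06°  ·
  (1,3): δ = 17.41°  ✓
  (2,3): δ = 62.53°  ✓
antipodal pairs: 3

count = 3; pairs: (0,2), (1,3), (2,3)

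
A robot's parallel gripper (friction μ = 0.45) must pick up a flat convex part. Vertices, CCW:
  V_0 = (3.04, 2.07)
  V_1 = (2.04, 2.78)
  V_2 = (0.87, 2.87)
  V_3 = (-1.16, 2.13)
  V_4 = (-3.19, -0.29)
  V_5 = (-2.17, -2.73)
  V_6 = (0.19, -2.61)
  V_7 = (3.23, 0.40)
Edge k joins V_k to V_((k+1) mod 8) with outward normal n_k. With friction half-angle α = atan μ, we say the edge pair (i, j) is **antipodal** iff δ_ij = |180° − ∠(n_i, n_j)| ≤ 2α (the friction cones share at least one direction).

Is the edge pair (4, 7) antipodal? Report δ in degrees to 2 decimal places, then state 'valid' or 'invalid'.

δ = 16.20°, valid

α = atan 0.45 = 24.23°;  2α = 48.46°
edge 4: e_4 = (+1.02, -2.44);  n_4 = (-0.9226, -0.3857)
edge 7: e_7 = (-0.19, +1.67);  n_7 = (+0.9936, +0.1130)
∠(n_4, n_7) = 163.80°
δ = |180° − 163.80°| = 16.20°
16.20° ≤ 2α = 48.46°  →  valid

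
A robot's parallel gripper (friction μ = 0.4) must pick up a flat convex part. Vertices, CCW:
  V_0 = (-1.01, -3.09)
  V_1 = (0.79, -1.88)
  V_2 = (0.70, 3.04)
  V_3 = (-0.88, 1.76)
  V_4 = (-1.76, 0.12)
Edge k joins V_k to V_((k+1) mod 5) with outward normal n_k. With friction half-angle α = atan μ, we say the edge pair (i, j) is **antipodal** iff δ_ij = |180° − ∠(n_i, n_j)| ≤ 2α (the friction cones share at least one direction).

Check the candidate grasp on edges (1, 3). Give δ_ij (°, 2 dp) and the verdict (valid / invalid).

α = atan 0.4 = 21.80°;  2α = 43.60°
edge 1: e_1 = (-0.09, +4.92);  n_1 = (+0.9998, +0.0183)
edge 3: e_3 = (-0.88, -1.64);  n_3 = (-0.8812, +0.4728)
∠(n_1, n_3) = 150.73°
δ = |180° − 150.73°| = 29.27°
29.27° ≤ 2α = 43.60°  →  valid

δ = 29.27°, valid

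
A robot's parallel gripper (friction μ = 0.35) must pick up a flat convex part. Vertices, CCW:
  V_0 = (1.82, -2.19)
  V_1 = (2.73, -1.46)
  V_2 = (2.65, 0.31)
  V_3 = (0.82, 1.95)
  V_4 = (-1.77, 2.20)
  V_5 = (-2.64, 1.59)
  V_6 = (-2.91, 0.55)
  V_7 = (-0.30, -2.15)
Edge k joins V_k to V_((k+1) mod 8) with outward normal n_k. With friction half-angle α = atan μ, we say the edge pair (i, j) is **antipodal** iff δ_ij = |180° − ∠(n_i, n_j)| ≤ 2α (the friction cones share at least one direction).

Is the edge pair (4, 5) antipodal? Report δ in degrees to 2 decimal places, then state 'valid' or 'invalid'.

α = atan 0.35 = 19.29°;  2α = 38.58°
edge 4: e_4 = (-0.87, -0.61);  n_4 = (-0.5741, +0.8188)
edge 5: e_5 = (-0.27, -1.04);  n_5 = (-0.9679, +0.2513)
∠(n_4, n_5) = 40.41°
δ = |180° − 40.41°| = 139.59°
139.59° > 2α = 38.58°  →  invalid

δ = 139.59°, invalid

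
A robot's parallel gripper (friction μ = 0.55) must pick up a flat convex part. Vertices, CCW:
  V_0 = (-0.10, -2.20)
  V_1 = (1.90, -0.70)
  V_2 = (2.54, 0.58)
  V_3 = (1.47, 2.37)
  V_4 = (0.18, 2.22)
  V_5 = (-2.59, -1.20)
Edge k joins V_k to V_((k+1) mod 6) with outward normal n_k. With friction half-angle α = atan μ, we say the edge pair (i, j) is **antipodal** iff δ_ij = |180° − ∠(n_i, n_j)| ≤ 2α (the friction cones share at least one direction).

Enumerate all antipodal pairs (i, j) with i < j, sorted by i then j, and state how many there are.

α = atan 0.55 = 28.81°;  2α = 57.62°
n_0 = (+0.6000, -0.8000)
n_1 = (+0.8944, -0.4472)
n_2 = (+0.8583, +0.5131)
n_3 = (-0.1155, +0.9933)
n_4 = (-0.7771, +0.6294)
n_5 = (-0.3727, -0.9280)
  (0,1): δ = 153.43°  ·
  (0,2): δ = 96.00°  ·
  (0,3): δ = 30.24°  ✓
  (0,4): δ = 14.12°  ✓
  (0,5): δ = 121.25°  ·
  (1,2): δ = 122.57°  ·
  (1,3): δ = 56.80°  ✓
  (1,4): δ = 12.44°  ✓
  (1,5): δ = 94.68°  ·
  (2,3): δ = 114.24°  ·
  (2,4): δ = 69.87°  ·
  (2,5): δ = 37.25°  ✓
  (3,4): δ = 135.64°  ·
  (3,5): δ = 28.51°  ✓
  (4,5): δ = 72.88°  ·
antipodal pairs: 6

count = 6; pairs: (0,3), (0,4), (1,3), (1,4), (2,5), (3,5)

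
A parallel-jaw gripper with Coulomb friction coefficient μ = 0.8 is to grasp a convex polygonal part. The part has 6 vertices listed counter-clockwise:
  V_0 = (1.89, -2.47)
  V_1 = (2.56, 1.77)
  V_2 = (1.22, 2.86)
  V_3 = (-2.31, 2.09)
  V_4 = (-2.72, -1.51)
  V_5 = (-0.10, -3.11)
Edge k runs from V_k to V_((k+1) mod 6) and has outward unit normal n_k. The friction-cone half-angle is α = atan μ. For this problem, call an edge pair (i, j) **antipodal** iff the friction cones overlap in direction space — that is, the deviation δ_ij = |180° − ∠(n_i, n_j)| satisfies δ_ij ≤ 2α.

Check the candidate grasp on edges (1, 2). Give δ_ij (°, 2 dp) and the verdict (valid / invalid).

δ = 128.57°, invalid

α = atan 0.8 = 38.66°;  2α = 77.32°
edge 1: e_1 = (-1.34, +1.09);  n_1 = (+0.6310, +0.7758)
edge 2: e_2 = (-3.53, -0.77);  n_2 = (-0.2131, +0.9770)
∠(n_1, n_2) = 51.43°
δ = |180° − 51.43°| = 128.57°
128.57° > 2α = 77.32°  →  invalid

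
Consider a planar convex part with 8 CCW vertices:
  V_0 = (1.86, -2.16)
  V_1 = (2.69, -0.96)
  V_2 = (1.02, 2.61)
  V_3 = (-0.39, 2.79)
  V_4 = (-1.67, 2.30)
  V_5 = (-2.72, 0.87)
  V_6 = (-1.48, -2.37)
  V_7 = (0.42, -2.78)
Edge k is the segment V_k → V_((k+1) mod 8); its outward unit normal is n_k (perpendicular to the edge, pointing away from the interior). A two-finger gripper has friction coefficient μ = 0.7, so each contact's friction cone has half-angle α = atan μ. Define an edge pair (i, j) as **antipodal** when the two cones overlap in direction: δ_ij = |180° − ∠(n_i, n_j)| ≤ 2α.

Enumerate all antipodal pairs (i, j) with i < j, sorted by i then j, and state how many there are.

count = 14; pairs: (0,2), (0,3), (0,4), (0,5), (1,4), (1,5), (1,6), (2,5), (2,6), (2,7), (3,6), (3,7), (4,6), (4,7)

α = atan 0.7 = 34.99°;  2α = 69.98°
n_0 = (+0.8224, -0.5689)
n_1 = (+0.9058, +0.4237)
n_2 = (+0.1266, +0.9919)
n_3 = (-0.3575, +0.9339)
n_4 = (-0.8060, +0.5919)
n_5 = (-0.9339, -0.3574)
n_6 = (-0.2109, -0.9775)
n_7 = (+0.3955, -0.9185)
  (0,1): δ = 120.26°  ·
  (0,2): δ = 62.60°  ✓
  (0,3): δ = 34.38°  ✓
  (0,4): δ = 1.62°  ✓
  (0,5): δ = 55.61°  ✓
  (0,6): δ = 112.49°  ·
  (0,7): δ = 147.96°  ·
  (1,2): δ = 122.34°  ·
  (1,3): δ = 94.12°  ·
  (1,4): δ = 61.36°  ✓
  (1,5): δ = 4.13°  ✓
  (1,6): δ = 52.75°  ✓
  (1,7): δ = 88.22°  ·
  (2,3): δ = 151.78°  ·
  (2,4): δ = 119.01°  ·
  (2,5): δ = 61.78°  ✓
  (2,6): δ = 4.90°  ✓
  (2,7): δ = 30.57°  ✓
  (3,4): δ = 147.24°  ·
  (3,5): δ = 90.00°  ·
  (3,6): δ = 33.12°  ✓
  (3,7): δ = 2.35°  ✓
  (4,5): δ = 122.77°  ·
  (4,6): δ = 65.89°  ✓
  (4,7): δ = 30.42°  ✓
  (5,6): δ = 123.12°  ·
  (5,7): δ = 87.65°  ·
  (6,7): δ = 144.53°  ·
antipodal pairs: 14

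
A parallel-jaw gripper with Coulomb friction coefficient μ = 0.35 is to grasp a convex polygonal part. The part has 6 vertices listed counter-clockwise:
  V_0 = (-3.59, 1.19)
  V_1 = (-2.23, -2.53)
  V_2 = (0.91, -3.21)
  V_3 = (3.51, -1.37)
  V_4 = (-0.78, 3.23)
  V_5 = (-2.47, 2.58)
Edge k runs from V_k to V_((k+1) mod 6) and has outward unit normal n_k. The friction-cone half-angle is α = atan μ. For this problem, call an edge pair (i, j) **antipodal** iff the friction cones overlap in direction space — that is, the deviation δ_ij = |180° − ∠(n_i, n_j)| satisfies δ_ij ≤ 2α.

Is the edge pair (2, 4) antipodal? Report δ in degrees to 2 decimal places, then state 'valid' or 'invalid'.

α = atan 0.35 = 19.29°;  2α = 38.58°
edge 2: e_2 = (+2.60, +1.84);  n_2 = (+0.5777, -0.8163)
edge 4: e_4 = (-1.69, -0.65);  n_4 = (-0.3590, +0.9333)
∠(n_2, n_4) = 165.75°
δ = |180° − 165.75°| = 14.25°
14.25° ≤ 2α = 38.58°  →  valid

δ = 14.25°, valid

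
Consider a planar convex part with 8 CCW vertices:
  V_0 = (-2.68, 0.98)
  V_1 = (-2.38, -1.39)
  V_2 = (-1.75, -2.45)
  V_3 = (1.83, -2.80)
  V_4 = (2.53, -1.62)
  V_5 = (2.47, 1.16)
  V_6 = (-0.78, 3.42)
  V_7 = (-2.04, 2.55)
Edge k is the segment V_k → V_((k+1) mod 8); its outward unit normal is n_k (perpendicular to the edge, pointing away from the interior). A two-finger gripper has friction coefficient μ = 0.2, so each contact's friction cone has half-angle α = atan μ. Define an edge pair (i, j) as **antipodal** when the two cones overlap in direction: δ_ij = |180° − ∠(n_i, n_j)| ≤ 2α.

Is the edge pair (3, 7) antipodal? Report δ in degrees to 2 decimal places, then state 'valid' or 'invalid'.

α = atan 0.2 = 11.31°;  2α = 22.62°
edge 3: e_3 = (+0.70, +1.18);  n_3 = (+0.8601, -0.5102)
edge 7: e_7 = (-0.64, -1.57);  n_7 = (-0.9260, +0.3775)
∠(n_3, n_7) = 171.50°
δ = |180° − 171.50°| = 8.50°
8.50° ≤ 2α = 22.62°  →  valid

δ = 8.50°, valid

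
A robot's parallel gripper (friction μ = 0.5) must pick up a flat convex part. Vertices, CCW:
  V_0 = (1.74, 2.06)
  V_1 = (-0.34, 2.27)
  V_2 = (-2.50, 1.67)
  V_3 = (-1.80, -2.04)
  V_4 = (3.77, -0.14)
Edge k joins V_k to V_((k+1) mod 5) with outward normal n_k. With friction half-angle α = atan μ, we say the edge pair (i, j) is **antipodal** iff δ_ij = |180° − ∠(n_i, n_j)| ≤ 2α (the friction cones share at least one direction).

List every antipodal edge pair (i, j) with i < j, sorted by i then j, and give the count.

count = 3; pairs: (0,3), (1,3), (2,4)

α = atan 0.5 = 26.57°;  2α = 53.13°
n_0 = (+0.1005, +0.9949)
n_1 = (-0.2676, +0.9635)
n_2 = (-0.9827, -0.1854)
n_3 = (+0.3228, -0.9465)
n_4 = (+0.7349, +0.6781)
  (0,1): δ = 158.71°  ·
  (0,2): δ = 73.55°  ·
  (0,3): δ = 24.60°  ✓
  (0,4): δ = 138.46°  ·
  (1,2): δ = 94.84°  ·
  (1,3): δ = 3.31°  ✓
  (1,4): δ = 117.17°  ·
  (2,3): δ = 81.85°  ·
  (2,4): δ = 32.01°  ✓
  (3,4): δ = 66.14°  ·
antipodal pairs: 3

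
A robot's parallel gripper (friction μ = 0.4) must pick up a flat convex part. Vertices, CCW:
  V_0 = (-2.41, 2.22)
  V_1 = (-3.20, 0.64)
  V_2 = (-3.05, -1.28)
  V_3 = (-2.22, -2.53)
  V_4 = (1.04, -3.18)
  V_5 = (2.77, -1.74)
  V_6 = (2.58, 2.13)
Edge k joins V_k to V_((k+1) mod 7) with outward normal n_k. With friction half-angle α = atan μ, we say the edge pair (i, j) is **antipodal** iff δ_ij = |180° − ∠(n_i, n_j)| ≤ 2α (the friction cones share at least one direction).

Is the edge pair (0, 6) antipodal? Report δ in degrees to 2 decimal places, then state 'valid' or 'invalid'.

α = atan 0.4 = 21.80°;  2α = 43.60°
edge 0: e_0 = (-0.79, -1.58);  n_0 = (-0.8944, +0.4472)
edge 6: e_6 = (-4.99, +0.09);  n_6 = (+0.0180, +0.9998)
∠(n_0, n_6) = 64.47°
δ = |180° − 64.47°| = 115.53°
115.53° > 2α = 43.60°  →  invalid

δ = 115.53°, invalid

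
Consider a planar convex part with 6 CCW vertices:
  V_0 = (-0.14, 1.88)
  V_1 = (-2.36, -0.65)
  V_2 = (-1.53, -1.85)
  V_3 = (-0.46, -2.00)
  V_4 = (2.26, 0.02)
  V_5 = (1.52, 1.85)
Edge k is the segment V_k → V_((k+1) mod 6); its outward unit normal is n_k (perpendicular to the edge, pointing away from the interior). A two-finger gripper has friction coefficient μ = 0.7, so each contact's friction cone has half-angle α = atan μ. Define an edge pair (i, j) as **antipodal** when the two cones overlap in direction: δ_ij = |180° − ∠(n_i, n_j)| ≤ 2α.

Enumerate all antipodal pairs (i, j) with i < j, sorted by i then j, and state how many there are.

count = 8; pairs: (0,2), (0,3), (0,4), (1,4), (1,5), (2,4), (2,5), (3,5)

α = atan 0.7 = 34.99°;  2α = 69.98°
n_0 = (-0.7517, +0.6596)
n_1 = (-0.8224, -0.5689)
n_2 = (-0.1388, -0.9903)
n_3 = (+0.5962, -0.8028)
n_4 = (+0.9271, +0.3749)
n_5 = (+0.0181, +0.9998)
  (0,1): δ = 104.06°  ·
  (0,2): δ = 56.71°  ✓
  (0,3): δ = 12.13°  ✓
  (0,4): δ = 63.28°  ✓
  (0,5): δ = 130.23°  ·
  (1,2): δ = 132.65°  ·
  (1,3): δ = 88.07°  ·
  (1,4): δ = 12.65°  ✓
  (1,5): δ = 54.29°  ✓
  (2,3): δ = 135.42°  ·
  (2,4): δ = 60.00°  ✓
  (2,5): δ = 6.94°  ✓
  (3,4): δ = 104.58°  ·
  (3,5): δ = 37.63°  ✓
  (4,5): δ = 113.05°  ·
antipodal pairs: 8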